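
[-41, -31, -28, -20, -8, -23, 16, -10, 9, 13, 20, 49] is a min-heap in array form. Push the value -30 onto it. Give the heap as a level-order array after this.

[-41, -31, -30, -20, -8, -28, 16, -10, 9, 13, 20, 49, -23]

append -30 at index 12 → [-41, -31, -28, -20, -8, -23, 16, -10, 9, 13, 20, 49, -30]
-30 < parent -23 at index 5, swap → [-41, -31, -28, -20, -8, -30, 16, -10, 9, 13, 20, 49, -23]
-30 < parent -28 at index 2, swap → [-41, -31, -30, -20, -8, -28, 16, -10, 9, 13, 20, 49, -23]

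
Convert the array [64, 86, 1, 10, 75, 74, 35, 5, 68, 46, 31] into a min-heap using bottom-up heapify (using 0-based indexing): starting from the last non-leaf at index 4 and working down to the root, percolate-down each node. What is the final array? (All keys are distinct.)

sift down from index 4:
  75 vs smaller child 31 at index 10, swap → [64, 86, 1, 10, 31, 74, 35, 5, 68, 46, 75]
sift down from index 3:
  10 vs smaller child 5 at index 7, swap → [64, 86, 1, 5, 31, 74, 35, 10, 68, 46, 75]
sift down from index 2: already satisfies heap property
sift down from index 1:
  86 vs smaller child 5 at index 3, swap → [64, 5, 1, 86, 31, 74, 35, 10, 68, 46, 75]
  86 vs smaller child 10 at index 7, swap → [64, 5, 1, 10, 31, 74, 35, 86, 68, 46, 75]
sift down from index 0:
  64 vs smaller child 1 at index 2, swap → [1, 5, 64, 10, 31, 74, 35, 86, 68, 46, 75]
  64 vs smaller child 35 at index 6, swap → [1, 5, 35, 10, 31, 74, 64, 86, 68, 46, 75]

[1, 5, 35, 10, 31, 74, 64, 86, 68, 46, 75]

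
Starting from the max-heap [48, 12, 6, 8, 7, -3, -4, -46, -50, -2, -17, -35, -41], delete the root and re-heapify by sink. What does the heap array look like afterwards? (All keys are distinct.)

[12, 8, 6, -41, 7, -3, -4, -46, -50, -2, -17, -35]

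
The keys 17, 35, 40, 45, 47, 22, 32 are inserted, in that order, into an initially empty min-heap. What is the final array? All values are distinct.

Insert 17:
  append 17 at index 0 → [17] (no swap needed)
Insert 35:
  append 35 at index 1 → [17, 35] (no swap needed)
Insert 40:
  append 40 at index 2 → [17, 35, 40] (no swap needed)
Insert 45:
  append 45 at index 3 → [17, 35, 40, 45] (no swap needed)
Insert 47:
  append 47 at index 4 → [17, 35, 40, 45, 47] (no swap needed)
Insert 22:
  append 22 at index 5 → [17, 35, 40, 45, 47, 22]
  22 < parent 40 at index 2, swap → [17, 35, 22, 45, 47, 40]
Insert 32:
  append 32 at index 6 → [17, 35, 22, 45, 47, 40, 32] (no swap needed)

[17, 35, 22, 45, 47, 40, 32]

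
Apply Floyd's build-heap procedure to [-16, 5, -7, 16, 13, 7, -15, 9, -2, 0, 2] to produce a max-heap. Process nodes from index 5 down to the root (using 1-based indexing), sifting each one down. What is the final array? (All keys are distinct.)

sift down from index 5: already satisfies heap property
sift down from index 4: already satisfies heap property
sift down from index 3:
  -7 vs larger child 7 at index 6, swap → [-16, 5, 7, 16, 13, -7, -15, 9, -2, 0, 2]
sift down from index 2:
  5 vs larger child 16 at index 4, swap → [-16, 16, 7, 5, 13, -7, -15, 9, -2, 0, 2]
  5 vs larger child 9 at index 8, swap → [-16, 16, 7, 9, 13, -7, -15, 5, -2, 0, 2]
sift down from index 1:
  -16 vs larger child 16 at index 2, swap → [16, -16, 7, 9, 13, -7, -15, 5, -2, 0, 2]
  -16 vs larger child 13 at index 5, swap → [16, 13, 7, 9, -16, -7, -15, 5, -2, 0, 2]
  -16 vs larger child 2 at index 11, swap → [16, 13, 7, 9, 2, -7, -15, 5, -2, 0, -16]

[16, 13, 7, 9, 2, -7, -15, 5, -2, 0, -16]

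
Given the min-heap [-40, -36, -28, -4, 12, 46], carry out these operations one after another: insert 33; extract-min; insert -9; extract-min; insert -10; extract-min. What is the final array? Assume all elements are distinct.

insert 33:
  append 33 at index 6 → [-40, -36, -28, -4, 12, 46, 33] (no swap needed)
extract-min → returns -40:
  remove root -40; move last element 33 to root → [33, -36, -28, -4, 12, 46]
  33 vs smaller child -36 at index 1, swap → [-36, 33, -28, -4, 12, 46]
  33 vs smaller child -4 at index 3, swap → [-36, -4, -28, 33, 12, 46]
insert -9:
  append -9 at index 6 → [-36, -4, -28, 33, 12, 46, -9] (no swap needed)
extract-min → returns -36:
  remove root -36; move last element -9 to root → [-9, -4, -28, 33, 12, 46]
  -9 vs smaller child -28 at index 2, swap → [-28, -4, -9, 33, 12, 46]
insert -10:
  append -10 at index 6 → [-28, -4, -9, 33, 12, 46, -10]
  -10 < parent -9 at index 2, swap → [-28, -4, -10, 33, 12, 46, -9]
extract-min → returns -28:
  remove root -28; move last element -9 to root → [-9, -4, -10, 33, 12, 46]
  -9 vs smaller child -10 at index 2, swap → [-10, -4, -9, 33, 12, 46]

[-10, -4, -9, 33, 12, 46]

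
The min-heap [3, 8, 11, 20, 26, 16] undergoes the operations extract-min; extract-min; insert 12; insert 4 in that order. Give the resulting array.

[4, 12, 11, 20, 16, 26]

extract-min → returns 3:
  remove root 3; move last element 16 to root → [16, 8, 11, 20, 26]
  16 vs smaller child 8 at index 1, swap → [8, 16, 11, 20, 26]
extract-min → returns 8:
  remove root 8; move last element 26 to root → [26, 16, 11, 20]
  26 vs smaller child 11 at index 2, swap → [11, 16, 26, 20]
insert 12:
  append 12 at index 4 → [11, 16, 26, 20, 12]
  12 < parent 16 at index 1, swap → [11, 12, 26, 20, 16]
insert 4:
  append 4 at index 5 → [11, 12, 26, 20, 16, 4]
  4 < parent 26 at index 2, swap → [11, 12, 4, 20, 16, 26]
  4 < parent 11 at index 0, swap → [4, 12, 11, 20, 16, 26]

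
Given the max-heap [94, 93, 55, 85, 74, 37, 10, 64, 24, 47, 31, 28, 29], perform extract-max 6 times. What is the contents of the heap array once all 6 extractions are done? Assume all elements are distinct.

extract-max #1 returns 94:
  remove root 94; move last element 29 to root → [29, 93, 55, 85, 74, 37, 10, 64, 24, 47, 31, 28]
  29 vs larger child 93 at index 1, swap → [93, 29, 55, 85, 74, 37, 10, 64, 24, 47, 31, 28]
  29 vs larger child 85 at index 3, swap → [93, 85, 55, 29, 74, 37, 10, 64, 24, 47, 31, 28]
  29 vs larger child 64 at index 7, swap → [93, 85, 55, 64, 74, 37, 10, 29, 24, 47, 31, 28]
extract-max #2 returns 93:
  remove root 93; move last element 28 to root → [28, 85, 55, 64, 74, 37, 10, 29, 24, 47, 31]
  28 vs larger child 85 at index 1, swap → [85, 28, 55, 64, 74, 37, 10, 29, 24, 47, 31]
  28 vs larger child 74 at index 4, swap → [85, 74, 55, 64, 28, 37, 10, 29, 24, 47, 31]
  28 vs larger child 47 at index 9, swap → [85, 74, 55, 64, 47, 37, 10, 29, 24, 28, 31]
extract-max #3 returns 85:
  remove root 85; move last element 31 to root → [31, 74, 55, 64, 47, 37, 10, 29, 24, 28]
  31 vs larger child 74 at index 1, swap → [74, 31, 55, 64, 47, 37, 10, 29, 24, 28]
  31 vs larger child 64 at index 3, swap → [74, 64, 55, 31, 47, 37, 10, 29, 24, 28]
extract-max #4 returns 74:
  remove root 74; move last element 28 to root → [28, 64, 55, 31, 47, 37, 10, 29, 24]
  28 vs larger child 64 at index 1, swap → [64, 28, 55, 31, 47, 37, 10, 29, 24]
  28 vs larger child 47 at index 4, swap → [64, 47, 55, 31, 28, 37, 10, 29, 24]
extract-max #5 returns 64:
  remove root 64; move last element 24 to root → [24, 47, 55, 31, 28, 37, 10, 29]
  24 vs larger child 55 at index 2, swap → [55, 47, 24, 31, 28, 37, 10, 29]
  24 vs larger child 37 at index 5, swap → [55, 47, 37, 31, 28, 24, 10, 29]
extract-max #6 returns 55:
  remove root 55; move last element 29 to root → [29, 47, 37, 31, 28, 24, 10]
  29 vs larger child 47 at index 1, swap → [47, 29, 37, 31, 28, 24, 10]
  29 vs larger child 31 at index 3, swap → [47, 31, 37, 29, 28, 24, 10]

[47, 31, 37, 29, 28, 24, 10]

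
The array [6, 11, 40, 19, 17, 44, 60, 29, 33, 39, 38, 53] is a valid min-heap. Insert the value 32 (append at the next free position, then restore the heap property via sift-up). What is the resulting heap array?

[6, 11, 32, 19, 17, 40, 60, 29, 33, 39, 38, 53, 44]

append 32 at index 12 → [6, 11, 40, 19, 17, 44, 60, 29, 33, 39, 38, 53, 32]
32 < parent 44 at index 5, swap → [6, 11, 40, 19, 17, 32, 60, 29, 33, 39, 38, 53, 44]
32 < parent 40 at index 2, swap → [6, 11, 32, 19, 17, 40, 60, 29, 33, 39, 38, 53, 44]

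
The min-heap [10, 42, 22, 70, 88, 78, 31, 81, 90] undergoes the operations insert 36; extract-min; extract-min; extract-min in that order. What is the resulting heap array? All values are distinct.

insert 36:
  append 36 at index 9 → [10, 42, 22, 70, 88, 78, 31, 81, 90, 36]
  36 < parent 88 at index 4, swap → [10, 42, 22, 70, 36, 78, 31, 81, 90, 88]
  36 < parent 42 at index 1, swap → [10, 36, 22, 70, 42, 78, 31, 81, 90, 88]
extract-min → returns 10:
  remove root 10; move last element 88 to root → [88, 36, 22, 70, 42, 78, 31, 81, 90]
  88 vs smaller child 22 at index 2, swap → [22, 36, 88, 70, 42, 78, 31, 81, 90]
  88 vs smaller child 31 at index 6, swap → [22, 36, 31, 70, 42, 78, 88, 81, 90]
extract-min → returns 22:
  remove root 22; move last element 90 to root → [90, 36, 31, 70, 42, 78, 88, 81]
  90 vs smaller child 31 at index 2, swap → [31, 36, 90, 70, 42, 78, 88, 81]
  90 vs smaller child 78 at index 5, swap → [31, 36, 78, 70, 42, 90, 88, 81]
extract-min → returns 31:
  remove root 31; move last element 81 to root → [81, 36, 78, 70, 42, 90, 88]
  81 vs smaller child 36 at index 1, swap → [36, 81, 78, 70, 42, 90, 88]
  81 vs smaller child 42 at index 4, swap → [36, 42, 78, 70, 81, 90, 88]

[36, 42, 78, 70, 81, 90, 88]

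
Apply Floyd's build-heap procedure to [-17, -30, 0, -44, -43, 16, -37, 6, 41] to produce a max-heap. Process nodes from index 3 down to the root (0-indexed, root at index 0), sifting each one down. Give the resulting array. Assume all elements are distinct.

sift down from index 3:
  -44 vs larger child 41 at index 8, swap → [-17, -30, 0, 41, -43, 16, -37, 6, -44]
sift down from index 2:
  0 vs larger child 16 at index 5, swap → [-17, -30, 16, 41, -43, 0, -37, 6, -44]
sift down from index 1:
  -30 vs larger child 41 at index 3, swap → [-17, 41, 16, -30, -43, 0, -37, 6, -44]
  -30 vs larger child 6 at index 7, swap → [-17, 41, 16, 6, -43, 0, -37, -30, -44]
sift down from index 0:
  -17 vs larger child 41 at index 1, swap → [41, -17, 16, 6, -43, 0, -37, -30, -44]
  -17 vs larger child 6 at index 3, swap → [41, 6, 16, -17, -43, 0, -37, -30, -44]

[41, 6, 16, -17, -43, 0, -37, -30, -44]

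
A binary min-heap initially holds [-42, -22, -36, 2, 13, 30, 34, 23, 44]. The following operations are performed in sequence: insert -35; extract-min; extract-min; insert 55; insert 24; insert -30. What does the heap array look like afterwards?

[-35, -30, 13, 2, -22, 30, 34, 23, 55, 44, 24]

insert -35:
  append -35 at index 9 → [-42, -22, -36, 2, 13, 30, 34, 23, 44, -35]
  -35 < parent 13 at index 4, swap → [-42, -22, -36, 2, -35, 30, 34, 23, 44, 13]
  -35 < parent -22 at index 1, swap → [-42, -35, -36, 2, -22, 30, 34, 23, 44, 13]
extract-min → returns -42:
  remove root -42; move last element 13 to root → [13, -35, -36, 2, -22, 30, 34, 23, 44]
  13 vs smaller child -36 at index 2, swap → [-36, -35, 13, 2, -22, 30, 34, 23, 44]
extract-min → returns -36:
  remove root -36; move last element 44 to root → [44, -35, 13, 2, -22, 30, 34, 23]
  44 vs smaller child -35 at index 1, swap → [-35, 44, 13, 2, -22, 30, 34, 23]
  44 vs smaller child -22 at index 4, swap → [-35, -22, 13, 2, 44, 30, 34, 23]
insert 55:
  append 55 at index 8 → [-35, -22, 13, 2, 44, 30, 34, 23, 55] (no swap needed)
insert 24:
  append 24 at index 9 → [-35, -22, 13, 2, 44, 30, 34, 23, 55, 24]
  24 < parent 44 at index 4, swap → [-35, -22, 13, 2, 24, 30, 34, 23, 55, 44]
insert -30:
  append -30 at index 10 → [-35, -22, 13, 2, 24, 30, 34, 23, 55, 44, -30]
  -30 < parent 24 at index 4, swap → [-35, -22, 13, 2, -30, 30, 34, 23, 55, 44, 24]
  -30 < parent -22 at index 1, swap → [-35, -30, 13, 2, -22, 30, 34, 23, 55, 44, 24]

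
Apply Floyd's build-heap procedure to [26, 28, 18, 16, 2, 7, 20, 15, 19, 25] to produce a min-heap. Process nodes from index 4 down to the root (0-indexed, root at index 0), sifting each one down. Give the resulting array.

[2, 15, 7, 16, 25, 18, 20, 26, 19, 28]

sift down from index 4: already satisfies heap property
sift down from index 3:
  16 vs smaller child 15 at index 7, swap → [26, 28, 18, 15, 2, 7, 20, 16, 19, 25]
sift down from index 2:
  18 vs smaller child 7 at index 5, swap → [26, 28, 7, 15, 2, 18, 20, 16, 19, 25]
sift down from index 1:
  28 vs smaller child 2 at index 4, swap → [26, 2, 7, 15, 28, 18, 20, 16, 19, 25]
  28 vs only child 25 at index 9, swap → [26, 2, 7, 15, 25, 18, 20, 16, 19, 28]
sift down from index 0:
  26 vs smaller child 2 at index 1, swap → [2, 26, 7, 15, 25, 18, 20, 16, 19, 28]
  26 vs smaller child 15 at index 3, swap → [2, 15, 7, 26, 25, 18, 20, 16, 19, 28]
  26 vs smaller child 16 at index 7, swap → [2, 15, 7, 16, 25, 18, 20, 26, 19, 28]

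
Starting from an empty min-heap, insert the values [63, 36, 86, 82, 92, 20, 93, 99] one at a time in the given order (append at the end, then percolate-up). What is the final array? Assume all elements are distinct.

[20, 63, 36, 82, 92, 86, 93, 99]

Insert 63:
  append 63 at index 0 → [63] (no swap needed)
Insert 36:
  append 36 at index 1 → [63, 36]
  36 < parent 63 at index 0, swap → [36, 63]
Insert 86:
  append 86 at index 2 → [36, 63, 86] (no swap needed)
Insert 82:
  append 82 at index 3 → [36, 63, 86, 82] (no swap needed)
Insert 92:
  append 92 at index 4 → [36, 63, 86, 82, 92] (no swap needed)
Insert 20:
  append 20 at index 5 → [36, 63, 86, 82, 92, 20]
  20 < parent 86 at index 2, swap → [36, 63, 20, 82, 92, 86]
  20 < parent 36 at index 0, swap → [20, 63, 36, 82, 92, 86]
Insert 93:
  append 93 at index 6 → [20, 63, 36, 82, 92, 86, 93] (no swap needed)
Insert 99:
  append 99 at index 7 → [20, 63, 36, 82, 92, 86, 93, 99] (no swap needed)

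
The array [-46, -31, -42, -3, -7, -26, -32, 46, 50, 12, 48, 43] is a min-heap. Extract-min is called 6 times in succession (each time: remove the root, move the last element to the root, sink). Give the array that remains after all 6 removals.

[-3, 12, 43, 46, 50, 48]

extract-min #1 returns -46:
  remove root -46; move last element 43 to root → [43, -31, -42, -3, -7, -26, -32, 46, 50, 12, 48]
  43 vs smaller child -42 at index 2, swap → [-42, -31, 43, -3, -7, -26, -32, 46, 50, 12, 48]
  43 vs smaller child -32 at index 6, swap → [-42, -31, -32, -3, -7, -26, 43, 46, 50, 12, 48]
extract-min #2 returns -42:
  remove root -42; move last element 48 to root → [48, -31, -32, -3, -7, -26, 43, 46, 50, 12]
  48 vs smaller child -32 at index 2, swap → [-32, -31, 48, -3, -7, -26, 43, 46, 50, 12]
  48 vs smaller child -26 at index 5, swap → [-32, -31, -26, -3, -7, 48, 43, 46, 50, 12]
extract-min #3 returns -32:
  remove root -32; move last element 12 to root → [12, -31, -26, -3, -7, 48, 43, 46, 50]
  12 vs smaller child -31 at index 1, swap → [-31, 12, -26, -3, -7, 48, 43, 46, 50]
  12 vs smaller child -7 at index 4, swap → [-31, -7, -26, -3, 12, 48, 43, 46, 50]
extract-min #4 returns -31:
  remove root -31; move last element 50 to root → [50, -7, -26, -3, 12, 48, 43, 46]
  50 vs smaller child -26 at index 2, swap → [-26, -7, 50, -3, 12, 48, 43, 46]
  50 vs smaller child 43 at index 6, swap → [-26, -7, 43, -3, 12, 48, 50, 46]
extract-min #5 returns -26:
  remove root -26; move last element 46 to root → [46, -7, 43, -3, 12, 48, 50]
  46 vs smaller child -7 at index 1, swap → [-7, 46, 43, -3, 12, 48, 50]
  46 vs smaller child -3 at index 3, swap → [-7, -3, 43, 46, 12, 48, 50]
extract-min #6 returns -7:
  remove root -7; move last element 50 to root → [50, -3, 43, 46, 12, 48]
  50 vs smaller child -3 at index 1, swap → [-3, 50, 43, 46, 12, 48]
  50 vs smaller child 12 at index 4, swap → [-3, 12, 43, 46, 50, 48]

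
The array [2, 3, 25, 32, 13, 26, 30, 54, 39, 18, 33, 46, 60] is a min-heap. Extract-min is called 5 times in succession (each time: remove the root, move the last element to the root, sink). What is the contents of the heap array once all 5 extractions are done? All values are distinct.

[26, 32, 30, 39, 33, 60, 46, 54]

extract-min #1 returns 2:
  remove root 2; move last element 60 to root → [60, 3, 25, 32, 13, 26, 30, 54, 39, 18, 33, 46]
  60 vs smaller child 3 at index 1, swap → [3, 60, 25, 32, 13, 26, 30, 54, 39, 18, 33, 46]
  60 vs smaller child 13 at index 4, swap → [3, 13, 25, 32, 60, 26, 30, 54, 39, 18, 33, 46]
  60 vs smaller child 18 at index 9, swap → [3, 13, 25, 32, 18, 26, 30, 54, 39, 60, 33, 46]
extract-min #2 returns 3:
  remove root 3; move last element 46 to root → [46, 13, 25, 32, 18, 26, 30, 54, 39, 60, 33]
  46 vs smaller child 13 at index 1, swap → [13, 46, 25, 32, 18, 26, 30, 54, 39, 60, 33]
  46 vs smaller child 18 at index 4, swap → [13, 18, 25, 32, 46, 26, 30, 54, 39, 60, 33]
  46 vs smaller child 33 at index 10, swap → [13, 18, 25, 32, 33, 26, 30, 54, 39, 60, 46]
extract-min #3 returns 13:
  remove root 13; move last element 46 to root → [46, 18, 25, 32, 33, 26, 30, 54, 39, 60]
  46 vs smaller child 18 at index 1, swap → [18, 46, 25, 32, 33, 26, 30, 54, 39, 60]
  46 vs smaller child 32 at index 3, swap → [18, 32, 25, 46, 33, 26, 30, 54, 39, 60]
  46 vs smaller child 39 at index 8, swap → [18, 32, 25, 39, 33, 26, 30, 54, 46, 60]
extract-min #4 returns 18:
  remove root 18; move last element 60 to root → [60, 32, 25, 39, 33, 26, 30, 54, 46]
  60 vs smaller child 25 at index 2, swap → [25, 32, 60, 39, 33, 26, 30, 54, 46]
  60 vs smaller child 26 at index 5, swap → [25, 32, 26, 39, 33, 60, 30, 54, 46]
extract-min #5 returns 25:
  remove root 25; move last element 46 to root → [46, 32, 26, 39, 33, 60, 30, 54]
  46 vs smaller child 26 at index 2, swap → [26, 32, 46, 39, 33, 60, 30, 54]
  46 vs smaller child 30 at index 6, swap → [26, 32, 30, 39, 33, 60, 46, 54]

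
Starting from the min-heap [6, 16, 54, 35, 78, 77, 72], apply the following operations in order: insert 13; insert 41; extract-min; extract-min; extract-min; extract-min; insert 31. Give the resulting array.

insert 13:
  append 13 at index 7 → [6, 16, 54, 35, 78, 77, 72, 13]
  13 < parent 35 at index 3, swap → [6, 16, 54, 13, 78, 77, 72, 35]
  13 < parent 16 at index 1, swap → [6, 13, 54, 16, 78, 77, 72, 35]
insert 41:
  append 41 at index 8 → [6, 13, 54, 16, 78, 77, 72, 35, 41] (no swap needed)
extract-min → returns 6:
  remove root 6; move last element 41 to root → [41, 13, 54, 16, 78, 77, 72, 35]
  41 vs smaller child 13 at index 1, swap → [13, 41, 54, 16, 78, 77, 72, 35]
  41 vs smaller child 16 at index 3, swap → [13, 16, 54, 41, 78, 77, 72, 35]
  41 vs only child 35 at index 7, swap → [13, 16, 54, 35, 78, 77, 72, 41]
extract-min → returns 13:
  remove root 13; move last element 41 to root → [41, 16, 54, 35, 78, 77, 72]
  41 vs smaller child 16 at index 1, swap → [16, 41, 54, 35, 78, 77, 72]
  41 vs smaller child 35 at index 3, swap → [16, 35, 54, 41, 78, 77, 72]
extract-min → returns 16:
  remove root 16; move last element 72 to root → [72, 35, 54, 41, 78, 77]
  72 vs smaller child 35 at index 1, swap → [35, 72, 54, 41, 78, 77]
  72 vs smaller child 41 at index 3, swap → [35, 41, 54, 72, 78, 77]
extract-min → returns 35:
  remove root 35; move last element 77 to root → [77, 41, 54, 72, 78]
  77 vs smaller child 41 at index 1, swap → [41, 77, 54, 72, 78]
  77 vs smaller child 72 at index 3, swap → [41, 72, 54, 77, 78]
insert 31:
  append 31 at index 5 → [41, 72, 54, 77, 78, 31]
  31 < parent 54 at index 2, swap → [41, 72, 31, 77, 78, 54]
  31 < parent 41 at index 0, swap → [31, 72, 41, 77, 78, 54]

[31, 72, 41, 77, 78, 54]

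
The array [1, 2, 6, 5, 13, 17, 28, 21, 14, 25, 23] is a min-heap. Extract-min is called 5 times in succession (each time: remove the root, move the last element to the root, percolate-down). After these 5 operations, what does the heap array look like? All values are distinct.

[14, 21, 17, 28, 25, 23]

extract-min #1 returns 1:
  remove root 1; move last element 23 to root → [23, 2, 6, 5, 13, 17, 28, 21, 14, 25]
  23 vs smaller child 2 at index 1, swap → [2, 23, 6, 5, 13, 17, 28, 21, 14, 25]
  23 vs smaller child 5 at index 3, swap → [2, 5, 6, 23, 13, 17, 28, 21, 14, 25]
  23 vs smaller child 14 at index 8, swap → [2, 5, 6, 14, 13, 17, 28, 21, 23, 25]
extract-min #2 returns 2:
  remove root 2; move last element 25 to root → [25, 5, 6, 14, 13, 17, 28, 21, 23]
  25 vs smaller child 5 at index 1, swap → [5, 25, 6, 14, 13, 17, 28, 21, 23]
  25 vs smaller child 13 at index 4, swap → [5, 13, 6, 14, 25, 17, 28, 21, 23]
extract-min #3 returns 5:
  remove root 5; move last element 23 to root → [23, 13, 6, 14, 25, 17, 28, 21]
  23 vs smaller child 6 at index 2, swap → [6, 13, 23, 14, 25, 17, 28, 21]
  23 vs smaller child 17 at index 5, swap → [6, 13, 17, 14, 25, 23, 28, 21]
extract-min #4 returns 6:
  remove root 6; move last element 21 to root → [21, 13, 17, 14, 25, 23, 28]
  21 vs smaller child 13 at index 1, swap → [13, 21, 17, 14, 25, 23, 28]
  21 vs smaller child 14 at index 3, swap → [13, 14, 17, 21, 25, 23, 28]
extract-min #5 returns 13:
  remove root 13; move last element 28 to root → [28, 14, 17, 21, 25, 23]
  28 vs smaller child 14 at index 1, swap → [14, 28, 17, 21, 25, 23]
  28 vs smaller child 21 at index 3, swap → [14, 21, 17, 28, 25, 23]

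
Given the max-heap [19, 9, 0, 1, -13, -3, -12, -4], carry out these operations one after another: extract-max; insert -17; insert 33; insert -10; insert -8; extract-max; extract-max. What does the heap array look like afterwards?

[1, -4, 0, -10, -8, -3, -12, -17, -13]

extract-max → returns 19:
  remove root 19; move last element -4 to root → [-4, 9, 0, 1, -13, -3, -12]
  -4 vs larger child 9 at index 1, swap → [9, -4, 0, 1, -13, -3, -12]
  -4 vs larger child 1 at index 3, swap → [9, 1, 0, -4, -13, -3, -12]
insert -17:
  append -17 at index 7 → [9, 1, 0, -4, -13, -3, -12, -17] (no swap needed)
insert 33:
  append 33 at index 8 → [9, 1, 0, -4, -13, -3, -12, -17, 33]
  33 > parent -4 at index 3, swap → [9, 1, 0, 33, -13, -3, -12, -17, -4]
  33 > parent 1 at index 1, swap → [9, 33, 0, 1, -13, -3, -12, -17, -4]
  33 > parent 9 at index 0, swap → [33, 9, 0, 1, -13, -3, -12, -17, -4]
insert -10:
  append -10 at index 9 → [33, 9, 0, 1, -13, -3, -12, -17, -4, -10]
  -10 > parent -13 at index 4, swap → [33, 9, 0, 1, -10, -3, -12, -17, -4, -13]
insert -8:
  append -8 at index 10 → [33, 9, 0, 1, -10, -3, -12, -17, -4, -13, -8]
  -8 > parent -10 at index 4, swap → [33, 9, 0, 1, -8, -3, -12, -17, -4, -13, -10]
extract-max → returns 33:
  remove root 33; move last element -10 to root → [-10, 9, 0, 1, -8, -3, -12, -17, -4, -13]
  -10 vs larger child 9 at index 1, swap → [9, -10, 0, 1, -8, -3, -12, -17, -4, -13]
  -10 vs larger child 1 at index 3, swap → [9, 1, 0, -10, -8, -3, -12, -17, -4, -13]
  -10 vs larger child -4 at index 8, swap → [9, 1, 0, -4, -8, -3, -12, -17, -10, -13]
extract-max → returns 9:
  remove root 9; move last element -13 to root → [-13, 1, 0, -4, -8, -3, -12, -17, -10]
  -13 vs larger child 1 at index 1, swap → [1, -13, 0, -4, -8, -3, -12, -17, -10]
  -13 vs larger child -4 at index 3, swap → [1, -4, 0, -13, -8, -3, -12, -17, -10]
  -13 vs larger child -10 at index 8, swap → [1, -4, 0, -10, -8, -3, -12, -17, -13]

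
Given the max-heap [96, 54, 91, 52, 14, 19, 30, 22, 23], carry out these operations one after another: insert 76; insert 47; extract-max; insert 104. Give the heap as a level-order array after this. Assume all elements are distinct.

[104, 91, 47, 52, 76, 19, 30, 22, 23, 14, 54]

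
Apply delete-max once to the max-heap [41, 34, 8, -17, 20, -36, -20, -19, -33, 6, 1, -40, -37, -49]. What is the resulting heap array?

remove root 41; move last element -49 to root → [-49, 34, 8, -17, 20, -36, -20, -19, -33, 6, 1, -40, -37]
-49 vs larger child 34 at index 1, swap → [34, -49, 8, -17, 20, -36, -20, -19, -33, 6, 1, -40, -37]
-49 vs larger child 20 at index 4, swap → [34, 20, 8, -17, -49, -36, -20, -19, -33, 6, 1, -40, -37]
-49 vs larger child 6 at index 9, swap → [34, 20, 8, -17, 6, -36, -20, -19, -33, -49, 1, -40, -37]

[34, 20, 8, -17, 6, -36, -20, -19, -33, -49, 1, -40, -37]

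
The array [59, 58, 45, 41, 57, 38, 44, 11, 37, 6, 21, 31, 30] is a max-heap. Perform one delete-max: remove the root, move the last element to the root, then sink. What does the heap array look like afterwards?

remove root 59; move last element 30 to root → [30, 58, 45, 41, 57, 38, 44, 11, 37, 6, 21, 31]
30 vs larger child 58 at index 1, swap → [58, 30, 45, 41, 57, 38, 44, 11, 37, 6, 21, 31]
30 vs larger child 57 at index 4, swap → [58, 57, 45, 41, 30, 38, 44, 11, 37, 6, 21, 31]

[58, 57, 45, 41, 30, 38, 44, 11, 37, 6, 21, 31]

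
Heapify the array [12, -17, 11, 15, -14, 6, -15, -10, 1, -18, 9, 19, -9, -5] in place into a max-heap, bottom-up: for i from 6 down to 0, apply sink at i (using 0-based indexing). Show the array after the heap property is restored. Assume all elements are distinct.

[19, 15, 12, 1, 9, 11, -5, -10, -17, -18, -14, 6, -9, -15]

sift down from index 6:
  -15 vs only child -5 at index 13, swap → [12, -17, 11, 15, -14, 6, -5, -10, 1, -18, 9, 19, -9, -15]
sift down from index 5:
  6 vs larger child 19 at index 11, swap → [12, -17, 11, 15, -14, 19, -5, -10, 1, -18, 9, 6, -9, -15]
sift down from index 4:
  -14 vs larger child 9 at index 10, swap → [12, -17, 11, 15, 9, 19, -5, -10, 1, -18, -14, 6, -9, -15]
sift down from index 3: already satisfies heap property
sift down from index 2:
  11 vs larger child 19 at index 5, swap → [12, -17, 19, 15, 9, 11, -5, -10, 1, -18, -14, 6, -9, -15]
sift down from index 1:
  -17 vs larger child 15 at index 3, swap → [12, 15, 19, -17, 9, 11, -5, -10, 1, -18, -14, 6, -9, -15]
  -17 vs larger child 1 at index 8, swap → [12, 15, 19, 1, 9, 11, -5, -10, -17, -18, -14, 6, -9, -15]
sift down from index 0:
  12 vs larger child 19 at index 2, swap → [19, 15, 12, 1, 9, 11, -5, -10, -17, -18, -14, 6, -9, -15]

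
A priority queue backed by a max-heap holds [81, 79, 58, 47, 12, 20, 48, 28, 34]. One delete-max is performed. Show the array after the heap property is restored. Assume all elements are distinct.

remove root 81; move last element 34 to root → [34, 79, 58, 47, 12, 20, 48, 28]
34 vs larger child 79 at index 1, swap → [79, 34, 58, 47, 12, 20, 48, 28]
34 vs larger child 47 at index 3, swap → [79, 47, 58, 34, 12, 20, 48, 28]

[79, 47, 58, 34, 12, 20, 48, 28]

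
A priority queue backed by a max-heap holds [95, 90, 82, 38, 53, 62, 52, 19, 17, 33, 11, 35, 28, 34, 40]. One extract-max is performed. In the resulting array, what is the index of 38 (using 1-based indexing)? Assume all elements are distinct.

4

remove root 95; move last element 40 to root → [40, 90, 82, 38, 53, 62, 52, 19, 17, 33, 11, 35, 28, 34]
40 vs larger child 90 at index 2, swap → [90, 40, 82, 38, 53, 62, 52, 19, 17, 33, 11, 35, 28, 34]
40 vs larger child 53 at index 5, swap → [90, 53, 82, 38, 40, 62, 52, 19, 17, 33, 11, 35, 28, 34]
resulting array: [90, 53, 82, 38, 40, 62, 52, 19, 17, 33, 11, 35, 28, 34]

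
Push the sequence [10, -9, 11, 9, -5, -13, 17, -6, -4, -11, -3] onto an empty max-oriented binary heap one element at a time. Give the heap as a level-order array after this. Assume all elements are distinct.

Insert 10:
  append 10 at index 0 → [10] (no swap needed)
Insert -9:
  append -9 at index 1 → [10, -9] (no swap needed)
Insert 11:
  append 11 at index 2 → [10, -9, 11]
  11 > parent 10 at index 0, swap → [11, -9, 10]
Insert 9:
  append 9 at index 3 → [11, -9, 10, 9]
  9 > parent -9 at index 1, swap → [11, 9, 10, -9]
Insert -5:
  append -5 at index 4 → [11, 9, 10, -9, -5] (no swap needed)
Insert -13:
  append -13 at index 5 → [11, 9, 10, -9, -5, -13] (no swap needed)
Insert 17:
  append 17 at index 6 → [11, 9, 10, -9, -5, -13, 17]
  17 > parent 10 at index 2, swap → [11, 9, 17, -9, -5, -13, 10]
  17 > parent 11 at index 0, swap → [17, 9, 11, -9, -5, -13, 10]
Insert -6:
  append -6 at index 7 → [17, 9, 11, -9, -5, -13, 10, -6]
  -6 > parent -9 at index 3, swap → [17, 9, 11, -6, -5, -13, 10, -9]
Insert -4:
  append -4 at index 8 → [17, 9, 11, -6, -5, -13, 10, -9, -4]
  -4 > parent -6 at index 3, swap → [17, 9, 11, -4, -5, -13, 10, -9, -6]
Insert -11:
  append -11 at index 9 → [17, 9, 11, -4, -5, -13, 10, -9, -6, -11] (no swap needed)
Insert -3:
  append -3 at index 10 → [17, 9, 11, -4, -5, -13, 10, -9, -6, -11, -3]
  -3 > parent -5 at index 4, swap → [17, 9, 11, -4, -3, -13, 10, -9, -6, -11, -5]

[17, 9, 11, -4, -3, -13, 10, -9, -6, -11, -5]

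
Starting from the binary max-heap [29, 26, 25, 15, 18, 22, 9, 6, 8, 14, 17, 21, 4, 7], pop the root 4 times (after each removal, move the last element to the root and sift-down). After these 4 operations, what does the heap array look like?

extract-max #1 returns 29:
  remove root 29; move last element 7 to root → [7, 26, 25, 15, 18, 22, 9, 6, 8, 14, 17, 21, 4]
  7 vs larger child 26 at index 1, swap → [26, 7, 25, 15, 18, 22, 9, 6, 8, 14, 17, 21, 4]
  7 vs larger child 18 at index 4, swap → [26, 18, 25, 15, 7, 22, 9, 6, 8, 14, 17, 21, 4]
  7 vs larger child 17 at index 10, swap → [26, 18, 25, 15, 17, 22, 9, 6, 8, 14, 7, 21, 4]
extract-max #2 returns 26:
  remove root 26; move last element 4 to root → [4, 18, 25, 15, 17, 22, 9, 6, 8, 14, 7, 21]
  4 vs larger child 25 at index 2, swap → [25, 18, 4, 15, 17, 22, 9, 6, 8, 14, 7, 21]
  4 vs larger child 22 at index 5, swap → [25, 18, 22, 15, 17, 4, 9, 6, 8, 14, 7, 21]
  4 vs only child 21 at index 11, swap → [25, 18, 22, 15, 17, 21, 9, 6, 8, 14, 7, 4]
extract-max #3 returns 25:
  remove root 25; move last element 4 to root → [4, 18, 22, 15, 17, 21, 9, 6, 8, 14, 7]
  4 vs larger child 22 at index 2, swap → [22, 18, 4, 15, 17, 21, 9, 6, 8, 14, 7]
  4 vs larger child 21 at index 5, swap → [22, 18, 21, 15, 17, 4, 9, 6, 8, 14, 7]
extract-max #4 returns 22:
  remove root 22; move last element 7 to root → [7, 18, 21, 15, 17, 4, 9, 6, 8, 14]
  7 vs larger child 21 at index 2, swap → [21, 18, 7, 15, 17, 4, 9, 6, 8, 14]
  7 vs larger child 9 at index 6, swap → [21, 18, 9, 15, 17, 4, 7, 6, 8, 14]

[21, 18, 9, 15, 17, 4, 7, 6, 8, 14]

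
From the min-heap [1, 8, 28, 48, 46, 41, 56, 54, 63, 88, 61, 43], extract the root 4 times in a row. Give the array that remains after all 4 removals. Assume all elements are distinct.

[43, 46, 56, 48, 63, 61, 88, 54]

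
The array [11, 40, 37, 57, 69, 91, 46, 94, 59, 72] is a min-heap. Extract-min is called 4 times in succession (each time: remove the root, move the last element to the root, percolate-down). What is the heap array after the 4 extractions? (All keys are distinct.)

[57, 59, 72, 94, 69, 91]

extract-min #1 returns 11:
  remove root 11; move last element 72 to root → [72, 40, 37, 57, 69, 91, 46, 94, 59]
  72 vs smaller child 37 at index 2, swap → [37, 40, 72, 57, 69, 91, 46, 94, 59]
  72 vs smaller child 46 at index 6, swap → [37, 40, 46, 57, 69, 91, 72, 94, 59]
extract-min #2 returns 37:
  remove root 37; move last element 59 to root → [59, 40, 46, 57, 69, 91, 72, 94]
  59 vs smaller child 40 at index 1, swap → [40, 59, 46, 57, 69, 91, 72, 94]
  59 vs smaller child 57 at index 3, swap → [40, 57, 46, 59, 69, 91, 72, 94]
extract-min #3 returns 40:
  remove root 40; move last element 94 to root → [94, 57, 46, 59, 69, 91, 72]
  94 vs smaller child 46 at index 2, swap → [46, 57, 94, 59, 69, 91, 72]
  94 vs smaller child 72 at index 6, swap → [46, 57, 72, 59, 69, 91, 94]
extract-min #4 returns 46:
  remove root 46; move last element 94 to root → [94, 57, 72, 59, 69, 91]
  94 vs smaller child 57 at index 1, swap → [57, 94, 72, 59, 69, 91]
  94 vs smaller child 59 at index 3, swap → [57, 59, 72, 94, 69, 91]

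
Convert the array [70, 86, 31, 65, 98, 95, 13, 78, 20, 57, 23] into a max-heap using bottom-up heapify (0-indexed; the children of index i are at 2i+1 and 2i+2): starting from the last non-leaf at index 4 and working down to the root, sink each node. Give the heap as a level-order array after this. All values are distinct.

[98, 86, 95, 78, 70, 31, 13, 65, 20, 57, 23]

sift down from index 4: already satisfies heap property
sift down from index 3:
  65 vs larger child 78 at index 7, swap → [70, 86, 31, 78, 98, 95, 13, 65, 20, 57, 23]
sift down from index 2:
  31 vs larger child 95 at index 5, swap → [70, 86, 95, 78, 98, 31, 13, 65, 20, 57, 23]
sift down from index 1:
  86 vs larger child 98 at index 4, swap → [70, 98, 95, 78, 86, 31, 13, 65, 20, 57, 23]
sift down from index 0:
  70 vs larger child 98 at index 1, swap → [98, 70, 95, 78, 86, 31, 13, 65, 20, 57, 23]
  70 vs larger child 86 at index 4, swap → [98, 86, 95, 78, 70, 31, 13, 65, 20, 57, 23]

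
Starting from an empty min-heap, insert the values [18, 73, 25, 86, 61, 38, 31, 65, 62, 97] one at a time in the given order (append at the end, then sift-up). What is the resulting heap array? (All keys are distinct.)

[18, 61, 25, 62, 73, 38, 31, 86, 65, 97]

Insert 18:
  append 18 at index 0 → [18] (no swap needed)
Insert 73:
  append 73 at index 1 → [18, 73] (no swap needed)
Insert 25:
  append 25 at index 2 → [18, 73, 25] (no swap needed)
Insert 86:
  append 86 at index 3 → [18, 73, 25, 86] (no swap needed)
Insert 61:
  append 61 at index 4 → [18, 73, 25, 86, 61]
  61 < parent 73 at index 1, swap → [18, 61, 25, 86, 73]
Insert 38:
  append 38 at index 5 → [18, 61, 25, 86, 73, 38] (no swap needed)
Insert 31:
  append 31 at index 6 → [18, 61, 25, 86, 73, 38, 31] (no swap needed)
Insert 65:
  append 65 at index 7 → [18, 61, 25, 86, 73, 38, 31, 65]
  65 < parent 86 at index 3, swap → [18, 61, 25, 65, 73, 38, 31, 86]
Insert 62:
  append 62 at index 8 → [18, 61, 25, 65, 73, 38, 31, 86, 62]
  62 < parent 65 at index 3, swap → [18, 61, 25, 62, 73, 38, 31, 86, 65]
Insert 97:
  append 97 at index 9 → [18, 61, 25, 62, 73, 38, 31, 86, 65, 97] (no swap needed)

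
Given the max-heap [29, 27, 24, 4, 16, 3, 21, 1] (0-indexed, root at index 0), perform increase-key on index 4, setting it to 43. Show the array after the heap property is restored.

[43, 29, 24, 4, 27, 3, 21, 1]

set index 4 from 16 to 43 → [29, 27, 24, 4, 43, 3, 21, 1]
43 > parent 27 at index 1, swap → [29, 43, 24, 4, 27, 3, 21, 1]
43 > parent 29 at index 0, swap → [43, 29, 24, 4, 27, 3, 21, 1]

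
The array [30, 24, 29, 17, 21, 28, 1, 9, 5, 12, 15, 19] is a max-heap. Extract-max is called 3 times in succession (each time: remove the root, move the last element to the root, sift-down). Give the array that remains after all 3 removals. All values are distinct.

extract-max #1 returns 30:
  remove root 30; move last element 19 to root → [19, 24, 29, 17, 21, 28, 1, 9, 5, 12, 15]
  19 vs larger child 29 at index 2, swap → [29, 24, 19, 17, 21, 28, 1, 9, 5, 12, 15]
  19 vs larger child 28 at index 5, swap → [29, 24, 28, 17, 21, 19, 1, 9, 5, 12, 15]
extract-max #2 returns 29:
  remove root 29; move last element 15 to root → [15, 24, 28, 17, 21, 19, 1, 9, 5, 12]
  15 vs larger child 28 at index 2, swap → [28, 24, 15, 17, 21, 19, 1, 9, 5, 12]
  15 vs larger child 19 at index 5, swap → [28, 24, 19, 17, 21, 15, 1, 9, 5, 12]
extract-max #3 returns 28:
  remove root 28; move last element 12 to root → [12, 24, 19, 17, 21, 15, 1, 9, 5]
  12 vs larger child 24 at index 1, swap → [24, 12, 19, 17, 21, 15, 1, 9, 5]
  12 vs larger child 21 at index 4, swap → [24, 21, 19, 17, 12, 15, 1, 9, 5]

[24, 21, 19, 17, 12, 15, 1, 9, 5]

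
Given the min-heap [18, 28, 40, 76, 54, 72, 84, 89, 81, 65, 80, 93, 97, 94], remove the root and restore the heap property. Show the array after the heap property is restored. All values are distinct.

remove root 18; move last element 94 to root → [94, 28, 40, 76, 54, 72, 84, 89, 81, 65, 80, 93, 97]
94 vs smaller child 28 at index 1, swap → [28, 94, 40, 76, 54, 72, 84, 89, 81, 65, 80, 93, 97]
94 vs smaller child 54 at index 4, swap → [28, 54, 40, 76, 94, 72, 84, 89, 81, 65, 80, 93, 97]
94 vs smaller child 65 at index 9, swap → [28, 54, 40, 76, 65, 72, 84, 89, 81, 94, 80, 93, 97]

[28, 54, 40, 76, 65, 72, 84, 89, 81, 94, 80, 93, 97]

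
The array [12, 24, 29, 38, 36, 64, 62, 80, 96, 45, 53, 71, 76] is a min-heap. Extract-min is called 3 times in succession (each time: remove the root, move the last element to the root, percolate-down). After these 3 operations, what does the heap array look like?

extract-min #1 returns 12:
  remove root 12; move last element 76 to root → [76, 24, 29, 38, 36, 64, 62, 80, 96, 45, 53, 71]
  76 vs smaller child 24 at index 1, swap → [24, 76, 29, 38, 36, 64, 62, 80, 96, 45, 53, 71]
  76 vs smaller child 36 at index 4, swap → [24, 36, 29, 38, 76, 64, 62, 80, 96, 45, 53, 71]
  76 vs smaller child 45 at index 9, swap → [24, 36, 29, 38, 45, 64, 62, 80, 96, 76, 53, 71]
extract-min #2 returns 24:
  remove root 24; move last element 71 to root → [71, 36, 29, 38, 45, 64, 62, 80, 96, 76, 53]
  71 vs smaller child 29 at index 2, swap → [29, 36, 71, 38, 45, 64, 62, 80, 96, 76, 53]
  71 vs smaller child 62 at index 6, swap → [29, 36, 62, 38, 45, 64, 71, 80, 96, 76, 53]
extract-min #3 returns 29:
  remove root 29; move last element 53 to root → [53, 36, 62, 38, 45, 64, 71, 80, 96, 76]
  53 vs smaller child 36 at index 1, swap → [36, 53, 62, 38, 45, 64, 71, 80, 96, 76]
  53 vs smaller child 38 at index 3, swap → [36, 38, 62, 53, 45, 64, 71, 80, 96, 76]

[36, 38, 62, 53, 45, 64, 71, 80, 96, 76]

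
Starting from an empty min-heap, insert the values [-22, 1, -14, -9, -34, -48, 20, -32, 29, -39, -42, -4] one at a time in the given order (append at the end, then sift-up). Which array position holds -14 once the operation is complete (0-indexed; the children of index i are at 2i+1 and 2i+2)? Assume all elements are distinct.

5

Insert -22:
  append -22 at index 0 → [-22] (no swap needed)
Insert 1:
  append 1 at index 1 → [-22, 1] (no swap needed)
Insert -14:
  append -14 at index 2 → [-22, 1, -14] (no swap needed)
Insert -9:
  append -9 at index 3 → [-22, 1, -14, -9]
  -9 < parent 1 at index 1, swap → [-22, -9, -14, 1]
Insert -34:
  append -34 at index 4 → [-22, -9, -14, 1, -34]
  -34 < parent -9 at index 1, swap → [-22, -34, -14, 1, -9]
  -34 < parent -22 at index 0, swap → [-34, -22, -14, 1, -9]
Insert -48:
  append -48 at index 5 → [-34, -22, -14, 1, -9, -48]
  -48 < parent -14 at index 2, swap → [-34, -22, -48, 1, -9, -14]
  -48 < parent -34 at index 0, swap → [-48, -22, -34, 1, -9, -14]
Insert 20:
  append 20 at index 6 → [-48, -22, -34, 1, -9, -14, 20] (no swap needed)
Insert -32:
  append -32 at index 7 → [-48, -22, -34, 1, -9, -14, 20, -32]
  -32 < parent 1 at index 3, swap → [-48, -22, -34, -32, -9, -14, 20, 1]
  -32 < parent -22 at index 1, swap → [-48, -32, -34, -22, -9, -14, 20, 1]
Insert 29:
  append 29 at index 8 → [-48, -32, -34, -22, -9, -14, 20, 1, 29] (no swap needed)
Insert -39:
  append -39 at index 9 → [-48, -32, -34, -22, -9, -14, 20, 1, 29, -39]
  -39 < parent -9 at index 4, swap → [-48, -32, -34, -22, -39, -14, 20, 1, 29, -9]
  -39 < parent -32 at index 1, swap → [-48, -39, -34, -22, -32, -14, 20, 1, 29, -9]
Insert -42:
  append -42 at index 10 → [-48, -39, -34, -22, -32, -14, 20, 1, 29, -9, -42]
  -42 < parent -32 at index 4, swap → [-48, -39, -34, -22, -42, -14, 20, 1, 29, -9, -32]
  -42 < parent -39 at index 1, swap → [-48, -42, -34, -22, -39, -14, 20, 1, 29, -9, -32]
Insert -4:
  append -4 at index 11 → [-48, -42, -34, -22, -39, -14, 20, 1, 29, -9, -32, -4] (no swap needed)
resulting array: [-48, -42, -34, -22, -39, -14, 20, 1, 29, -9, -32, -4]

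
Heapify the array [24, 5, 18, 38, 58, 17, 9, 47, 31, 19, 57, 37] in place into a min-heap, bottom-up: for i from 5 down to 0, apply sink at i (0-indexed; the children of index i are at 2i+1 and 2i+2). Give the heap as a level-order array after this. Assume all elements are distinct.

[5, 19, 9, 31, 24, 17, 18, 47, 38, 58, 57, 37]

sift down from index 5: already satisfies heap property
sift down from index 4:
  58 vs smaller child 19 at index 9, swap → [24, 5, 18, 38, 19, 17, 9, 47, 31, 58, 57, 37]
sift down from index 3:
  38 vs smaller child 31 at index 8, swap → [24, 5, 18, 31, 19, 17, 9, 47, 38, 58, 57, 37]
sift down from index 2:
  18 vs smaller child 9 at index 6, swap → [24, 5, 9, 31, 19, 17, 18, 47, 38, 58, 57, 37]
sift down from index 1: already satisfies heap property
sift down from index 0:
  24 vs smaller child 5 at index 1, swap → [5, 24, 9, 31, 19, 17, 18, 47, 38, 58, 57, 37]
  24 vs smaller child 19 at index 4, swap → [5, 19, 9, 31, 24, 17, 18, 47, 38, 58, 57, 37]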